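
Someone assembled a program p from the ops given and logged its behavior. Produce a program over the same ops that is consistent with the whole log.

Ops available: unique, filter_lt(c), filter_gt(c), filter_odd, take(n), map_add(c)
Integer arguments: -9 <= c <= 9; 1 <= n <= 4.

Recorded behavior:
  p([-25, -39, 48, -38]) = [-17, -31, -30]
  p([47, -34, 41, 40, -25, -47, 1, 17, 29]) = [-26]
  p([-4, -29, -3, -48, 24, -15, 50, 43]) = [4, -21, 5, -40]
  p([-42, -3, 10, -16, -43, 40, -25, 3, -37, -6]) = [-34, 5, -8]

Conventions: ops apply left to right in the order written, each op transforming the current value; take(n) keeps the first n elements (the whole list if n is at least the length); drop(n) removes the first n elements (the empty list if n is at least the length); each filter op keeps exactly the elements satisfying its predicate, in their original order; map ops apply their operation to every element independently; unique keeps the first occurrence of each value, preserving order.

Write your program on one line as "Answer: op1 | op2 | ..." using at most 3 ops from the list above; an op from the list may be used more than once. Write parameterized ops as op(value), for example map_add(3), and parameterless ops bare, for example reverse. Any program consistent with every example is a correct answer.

take(4) | map_add(8) | filter_lt(8)

Check, running the answer program on each example:
  [-25, -39, 48, -38] -> [-25, -39, 48, -38] -> [-17, -31, 56, -30] -> [-17, -31, -30]
  [47, -34, 41, 40, -25, -47, 1, 17, 29] -> [47, -34, 41, 40] -> [55, -26, 49, 48] -> [-26]
  [-4, -29, -3, -48, 24, -15, 50, 43] -> [-4, -29, -3, -48] -> [4, -21, 5, -40] -> [4, -21, 5, -40]
  [-42, -3, 10, -16, -43, 40, -25, 3, -37, -6] -> [-42, -3, 10, -16] -> [-34, 5, 18, -8] -> [-34, 5, -8]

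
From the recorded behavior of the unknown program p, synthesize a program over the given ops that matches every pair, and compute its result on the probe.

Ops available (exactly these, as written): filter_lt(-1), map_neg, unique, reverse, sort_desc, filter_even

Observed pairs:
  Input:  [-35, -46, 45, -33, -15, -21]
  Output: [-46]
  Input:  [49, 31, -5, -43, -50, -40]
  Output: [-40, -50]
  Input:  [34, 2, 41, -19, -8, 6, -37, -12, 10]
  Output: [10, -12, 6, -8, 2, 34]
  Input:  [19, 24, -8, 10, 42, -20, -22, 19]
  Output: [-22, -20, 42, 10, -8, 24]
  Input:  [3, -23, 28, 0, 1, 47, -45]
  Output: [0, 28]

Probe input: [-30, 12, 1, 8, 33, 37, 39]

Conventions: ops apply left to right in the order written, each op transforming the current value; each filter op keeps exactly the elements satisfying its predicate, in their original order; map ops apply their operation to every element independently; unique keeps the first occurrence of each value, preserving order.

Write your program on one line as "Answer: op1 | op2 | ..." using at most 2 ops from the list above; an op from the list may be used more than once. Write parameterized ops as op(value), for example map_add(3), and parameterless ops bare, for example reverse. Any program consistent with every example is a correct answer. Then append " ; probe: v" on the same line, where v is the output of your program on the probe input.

reverse | filter_even ; probe: [8, 12, -30]

Check, running the answer program on each example:
  [-35, -46, 45, -33, -15, -21] -> [-21, -15, -33, 45, -46, -35] -> [-46]
  [49, 31, -5, -43, -50, -40] -> [-40, -50, -43, -5, 31, 49] -> [-40, -50]
  [34, 2, 41, -19, -8, 6, -37, -12, 10] -> [10, -12, -37, 6, -8, -19, 41, 2, 34] -> [10, -12, 6, -8, 2, 34]
  [19, 24, -8, 10, 42, -20, -22, 19] -> [19, -22, -20, 42, 10, -8, 24, 19] -> [-22, -20, 42, 10, -8, 24]
  [3, -23, 28, 0, 1, 47, -45] -> [-45, 47, 1, 0, 28, -23, 3] -> [0, 28]
  probe: [-30, 12, 1, 8, 33, 37, 39] -> [39, 37, 33, 8, 1, 12, -30] -> [8, 12, -30]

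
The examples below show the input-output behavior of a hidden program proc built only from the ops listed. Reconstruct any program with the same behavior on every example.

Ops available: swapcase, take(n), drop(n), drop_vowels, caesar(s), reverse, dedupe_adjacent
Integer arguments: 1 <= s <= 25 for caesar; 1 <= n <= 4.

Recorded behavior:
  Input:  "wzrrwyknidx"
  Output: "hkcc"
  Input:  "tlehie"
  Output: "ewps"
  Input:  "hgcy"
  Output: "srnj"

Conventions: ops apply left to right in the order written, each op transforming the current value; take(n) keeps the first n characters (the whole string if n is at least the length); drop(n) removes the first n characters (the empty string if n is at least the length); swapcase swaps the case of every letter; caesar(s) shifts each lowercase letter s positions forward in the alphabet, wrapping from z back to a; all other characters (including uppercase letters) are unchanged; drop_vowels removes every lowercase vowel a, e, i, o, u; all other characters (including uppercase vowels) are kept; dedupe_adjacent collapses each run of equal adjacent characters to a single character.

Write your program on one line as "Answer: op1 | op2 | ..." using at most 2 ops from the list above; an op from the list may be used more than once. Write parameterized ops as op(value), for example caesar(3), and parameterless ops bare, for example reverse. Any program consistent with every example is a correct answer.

caesar(11) | take(4)

Check, running the answer program on each example:
  "wzrrwyknidx" -> "hkcchjvytoi" -> "hkcc"
  "tlehie" -> "ewpstp" -> "ewps"
  "hgcy" -> "srnj" -> "srnj"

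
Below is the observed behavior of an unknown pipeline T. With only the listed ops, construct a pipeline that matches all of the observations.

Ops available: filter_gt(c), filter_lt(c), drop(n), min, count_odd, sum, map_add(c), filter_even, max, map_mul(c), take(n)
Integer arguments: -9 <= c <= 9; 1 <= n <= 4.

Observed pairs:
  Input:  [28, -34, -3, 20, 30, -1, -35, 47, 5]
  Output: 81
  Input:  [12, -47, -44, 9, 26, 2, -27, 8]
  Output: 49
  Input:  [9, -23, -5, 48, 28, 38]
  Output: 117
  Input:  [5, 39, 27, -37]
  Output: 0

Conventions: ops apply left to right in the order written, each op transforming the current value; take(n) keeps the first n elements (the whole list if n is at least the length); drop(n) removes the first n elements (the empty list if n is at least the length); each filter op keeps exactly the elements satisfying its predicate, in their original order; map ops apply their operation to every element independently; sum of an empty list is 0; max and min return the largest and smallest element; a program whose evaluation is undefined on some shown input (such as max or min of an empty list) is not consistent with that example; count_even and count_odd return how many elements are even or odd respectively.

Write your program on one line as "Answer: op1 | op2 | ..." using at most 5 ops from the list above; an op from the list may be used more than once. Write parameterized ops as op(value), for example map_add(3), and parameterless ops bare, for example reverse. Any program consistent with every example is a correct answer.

filter_even | filter_gt(7) | map_add(1) | sum

Check, running the answer program on each example:
  [28, -34, -3, 20, 30, -1, -35, 47, 5] -> [28, -34, 20, 30] -> [28, 20, 30] -> [29, 21, 31] -> 81
  [12, -47, -44, 9, 26, 2, -27, 8] -> [12, -44, 26, 2, 8] -> [12, 26, 8] -> [13, 27, 9] -> 49
  [9, -23, -5, 48, 28, 38] -> [48, 28, 38] -> [48, 28, 38] -> [49, 29, 39] -> 117
  [5, 39, 27, -37] -> [] -> [] -> [] -> 0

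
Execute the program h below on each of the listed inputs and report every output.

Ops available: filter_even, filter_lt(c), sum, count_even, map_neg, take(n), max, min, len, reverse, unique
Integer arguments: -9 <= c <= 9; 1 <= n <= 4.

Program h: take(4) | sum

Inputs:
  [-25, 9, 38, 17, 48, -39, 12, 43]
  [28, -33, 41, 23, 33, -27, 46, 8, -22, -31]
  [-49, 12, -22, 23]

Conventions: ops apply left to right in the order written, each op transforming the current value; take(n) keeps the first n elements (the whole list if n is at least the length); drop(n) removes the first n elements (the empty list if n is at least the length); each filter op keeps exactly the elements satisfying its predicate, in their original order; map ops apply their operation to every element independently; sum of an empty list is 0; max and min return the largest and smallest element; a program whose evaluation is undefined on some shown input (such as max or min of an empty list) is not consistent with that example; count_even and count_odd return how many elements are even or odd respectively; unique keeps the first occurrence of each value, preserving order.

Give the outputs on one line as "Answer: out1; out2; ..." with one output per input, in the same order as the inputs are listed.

39; 59; -36

Execution, op by op:
  [-25, 9, 38, 17, 48, -39, 12, 43] -> [-25, 9, 38, 17] -> 39
  [28, -33, 41, 23, 33, -27, 46, 8, -22, -31] -> [28, -33, 41, 23] -> 59
  [-49, 12, -22, 23] -> [-49, 12, -22, 23] -> -36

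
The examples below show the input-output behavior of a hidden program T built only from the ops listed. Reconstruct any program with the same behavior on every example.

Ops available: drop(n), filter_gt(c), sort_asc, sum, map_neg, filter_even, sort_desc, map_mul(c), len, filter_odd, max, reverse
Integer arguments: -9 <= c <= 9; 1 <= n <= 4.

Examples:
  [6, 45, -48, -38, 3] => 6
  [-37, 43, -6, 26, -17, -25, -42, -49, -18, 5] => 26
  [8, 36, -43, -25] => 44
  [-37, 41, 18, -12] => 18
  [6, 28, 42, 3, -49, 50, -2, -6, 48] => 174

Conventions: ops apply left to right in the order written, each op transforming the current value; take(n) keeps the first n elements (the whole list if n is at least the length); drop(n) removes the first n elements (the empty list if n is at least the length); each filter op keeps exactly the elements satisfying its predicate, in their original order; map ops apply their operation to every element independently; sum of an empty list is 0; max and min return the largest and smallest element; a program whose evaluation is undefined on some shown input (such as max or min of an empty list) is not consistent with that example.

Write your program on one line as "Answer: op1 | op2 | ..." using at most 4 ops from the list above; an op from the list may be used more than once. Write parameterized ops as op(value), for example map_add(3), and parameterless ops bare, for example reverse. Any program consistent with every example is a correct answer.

filter_even | sort_asc | filter_gt(4) | sum

Check, running the answer program on each example:
  [6, 45, -48, -38, 3] -> [6, -48, -38] -> [-48, -38, 6] -> [6] -> 6
  [-37, 43, -6, 26, -17, -25, -42, -49, -18, 5] -> [-6, 26, -42, -18] -> [-42, -18, -6, 26] -> [26] -> 26
  [8, 36, -43, -25] -> [8, 36] -> [8, 36] -> [8, 36] -> 44
  [-37, 41, 18, -12] -> [18, -12] -> [-12, 18] -> [18] -> 18
  [6, 28, 42, 3, -49, 50, -2, -6, 48] -> [6, 28, 42, 50, -2, -6, 48] -> [-6, -2, 6, 28, 42, 48, 50] -> [6, 28, 42, 48, 50] -> 174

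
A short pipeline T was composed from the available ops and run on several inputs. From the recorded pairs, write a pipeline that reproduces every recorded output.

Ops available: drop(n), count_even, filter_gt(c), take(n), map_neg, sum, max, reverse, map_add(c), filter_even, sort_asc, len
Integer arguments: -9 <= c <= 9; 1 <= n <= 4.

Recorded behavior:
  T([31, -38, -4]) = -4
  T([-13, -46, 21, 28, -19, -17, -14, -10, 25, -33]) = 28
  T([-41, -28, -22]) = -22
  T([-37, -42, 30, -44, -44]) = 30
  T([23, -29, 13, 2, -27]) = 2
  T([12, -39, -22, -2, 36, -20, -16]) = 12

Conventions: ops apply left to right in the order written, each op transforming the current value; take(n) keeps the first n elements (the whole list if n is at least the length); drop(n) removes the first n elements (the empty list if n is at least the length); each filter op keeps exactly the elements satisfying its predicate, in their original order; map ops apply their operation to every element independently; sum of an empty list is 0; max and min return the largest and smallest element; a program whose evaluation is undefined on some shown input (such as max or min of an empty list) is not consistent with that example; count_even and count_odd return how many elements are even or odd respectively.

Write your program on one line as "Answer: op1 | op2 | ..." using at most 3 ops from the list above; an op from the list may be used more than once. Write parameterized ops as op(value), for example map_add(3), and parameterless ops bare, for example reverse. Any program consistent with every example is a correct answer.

filter_even | take(3) | max

Check, running the answer program on each example:
  [31, -38, -4] -> [-38, -4] -> [-38, -4] -> -4
  [-13, -46, 21, 28, -19, -17, -14, -10, 25, -33] -> [-46, 28, -14, -10] -> [-46, 28, -14] -> 28
  [-41, -28, -22] -> [-28, -22] -> [-28, -22] -> -22
  [-37, -42, 30, -44, -44] -> [-42, 30, -44, -44] -> [-42, 30, -44] -> 30
  [23, -29, 13, 2, -27] -> [2] -> [2] -> 2
  [12, -39, -22, -2, 36, -20, -16] -> [12, -22, -2, 36, -20, -16] -> [12, -22, -2] -> 12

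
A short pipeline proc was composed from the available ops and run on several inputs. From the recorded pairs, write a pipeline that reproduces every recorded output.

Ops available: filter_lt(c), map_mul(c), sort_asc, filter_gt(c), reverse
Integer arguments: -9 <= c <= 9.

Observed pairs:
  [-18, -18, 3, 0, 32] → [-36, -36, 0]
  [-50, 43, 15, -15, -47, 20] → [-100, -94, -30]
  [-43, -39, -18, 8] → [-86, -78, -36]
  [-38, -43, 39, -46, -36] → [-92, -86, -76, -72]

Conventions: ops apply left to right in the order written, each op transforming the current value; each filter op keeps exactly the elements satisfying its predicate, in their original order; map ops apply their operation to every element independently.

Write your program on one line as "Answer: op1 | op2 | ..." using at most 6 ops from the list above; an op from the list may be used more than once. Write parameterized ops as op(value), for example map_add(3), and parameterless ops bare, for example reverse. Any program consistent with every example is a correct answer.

reverse | filter_lt(3) | reverse | sort_asc | map_mul(2)

Check, running the answer program on each example:
  [-18, -18, 3, 0, 32] -> [32, 0, 3, -18, -18] -> [0, -18, -18] -> [-18, -18, 0] -> [-18, -18, 0] -> [-36, -36, 0]
  [-50, 43, 15, -15, -47, 20] -> [20, -47, -15, 15, 43, -50] -> [-47, -15, -50] -> [-50, -15, -47] -> [-50, -47, -15] -> [-100, -94, -30]
  [-43, -39, -18, 8] -> [8, -18, -39, -43] -> [-18, -39, -43] -> [-43, -39, -18] -> [-43, -39, -18] -> [-86, -78, -36]
  [-38, -43, 39, -46, -36] -> [-36, -46, 39, -43, -38] -> [-36, -46, -43, -38] -> [-38, -43, -46, -36] -> [-46, -43, -38, -36] -> [-92, -86, -76, -72]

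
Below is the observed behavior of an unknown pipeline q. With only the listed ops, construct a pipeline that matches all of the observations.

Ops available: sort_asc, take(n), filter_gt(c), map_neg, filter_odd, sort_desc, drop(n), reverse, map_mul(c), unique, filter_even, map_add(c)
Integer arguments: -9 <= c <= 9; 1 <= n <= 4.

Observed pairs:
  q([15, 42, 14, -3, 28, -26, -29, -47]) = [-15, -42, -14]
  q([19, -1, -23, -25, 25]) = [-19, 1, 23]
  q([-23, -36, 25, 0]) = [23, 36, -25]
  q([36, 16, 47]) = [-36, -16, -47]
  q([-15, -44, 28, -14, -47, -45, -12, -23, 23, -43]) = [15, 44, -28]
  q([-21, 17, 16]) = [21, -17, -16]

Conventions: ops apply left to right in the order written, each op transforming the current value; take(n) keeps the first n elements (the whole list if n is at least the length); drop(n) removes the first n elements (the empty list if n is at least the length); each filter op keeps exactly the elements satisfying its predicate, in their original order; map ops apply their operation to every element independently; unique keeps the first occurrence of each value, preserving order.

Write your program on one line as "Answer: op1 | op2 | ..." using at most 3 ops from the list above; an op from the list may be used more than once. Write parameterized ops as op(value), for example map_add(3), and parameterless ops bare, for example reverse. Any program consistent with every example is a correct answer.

take(3) | map_neg

Check, running the answer program on each example:
  [15, 42, 14, -3, 28, -26, -29, -47] -> [15, 42, 14] -> [-15, -42, -14]
  [19, -1, -23, -25, 25] -> [19, -1, -23] -> [-19, 1, 23]
  [-23, -36, 25, 0] -> [-23, -36, 25] -> [23, 36, -25]
  [36, 16, 47] -> [36, 16, 47] -> [-36, -16, -47]
  [-15, -44, 28, -14, -47, -45, -12, -23, 23, -43] -> [-15, -44, 28] -> [15, 44, -28]
  [-21, 17, 16] -> [-21, 17, 16] -> [21, -17, -16]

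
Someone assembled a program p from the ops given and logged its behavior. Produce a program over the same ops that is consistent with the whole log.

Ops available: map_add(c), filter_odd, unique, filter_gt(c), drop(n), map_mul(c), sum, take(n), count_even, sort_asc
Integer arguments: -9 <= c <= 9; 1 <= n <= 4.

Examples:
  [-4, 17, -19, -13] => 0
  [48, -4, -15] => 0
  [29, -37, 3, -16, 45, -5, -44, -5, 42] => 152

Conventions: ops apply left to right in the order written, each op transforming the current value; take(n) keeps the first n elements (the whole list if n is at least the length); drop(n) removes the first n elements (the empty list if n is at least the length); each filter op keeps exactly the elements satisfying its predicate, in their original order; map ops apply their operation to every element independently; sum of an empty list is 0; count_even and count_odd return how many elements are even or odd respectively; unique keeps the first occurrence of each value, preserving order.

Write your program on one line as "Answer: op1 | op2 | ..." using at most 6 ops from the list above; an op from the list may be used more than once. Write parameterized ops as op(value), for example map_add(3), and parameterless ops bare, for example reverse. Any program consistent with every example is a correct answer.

map_add(-1) | drop(4) | take(2) | map_mul(4) | sum

Check, running the answer program on each example:
  [-4, 17, -19, -13] -> [-5, 16, -20, -14] -> [] -> [] -> [] -> 0
  [48, -4, -15] -> [47, -5, -16] -> [] -> [] -> [] -> 0
  [29, -37, 3, -16, 45, -5, -44, -5, 42] -> [28, -38, 2, -17, 44, -6, -45, -6, 41] -> [44, -6, -45, -6, 41] -> [44, -6] -> [176, -24] -> 152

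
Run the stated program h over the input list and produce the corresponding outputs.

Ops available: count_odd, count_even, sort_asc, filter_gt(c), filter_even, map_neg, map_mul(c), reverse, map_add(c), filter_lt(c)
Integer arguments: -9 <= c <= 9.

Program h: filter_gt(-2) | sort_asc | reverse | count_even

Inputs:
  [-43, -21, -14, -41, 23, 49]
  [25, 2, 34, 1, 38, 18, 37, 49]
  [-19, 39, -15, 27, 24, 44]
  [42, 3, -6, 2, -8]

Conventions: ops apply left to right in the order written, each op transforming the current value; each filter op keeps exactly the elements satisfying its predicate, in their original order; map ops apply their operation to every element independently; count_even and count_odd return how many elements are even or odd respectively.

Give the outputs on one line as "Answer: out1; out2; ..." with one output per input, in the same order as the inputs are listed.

0; 4; 2; 2

Execution, op by op:
  [-43, -21, -14, -41, 23, 49] -> [23, 49] -> [23, 49] -> [49, 23] -> 0
  [25, 2, 34, 1, 38, 18, 37, 49] -> [25, 2, 34, 1, 38, 18, 37, 49] -> [1, 2, 18, 25, 34, 37, 38, 49] -> [49, 38, 37, 34, 25, 18, 2, 1] -> 4
  [-19, 39, -15, 27, 24, 44] -> [39, 27, 24, 44] -> [24, 27, 39, 44] -> [44, 39, 27, 24] -> 2
  [42, 3, -6, 2, -8] -> [42, 3, 2] -> [2, 3, 42] -> [42, 3, 2] -> 2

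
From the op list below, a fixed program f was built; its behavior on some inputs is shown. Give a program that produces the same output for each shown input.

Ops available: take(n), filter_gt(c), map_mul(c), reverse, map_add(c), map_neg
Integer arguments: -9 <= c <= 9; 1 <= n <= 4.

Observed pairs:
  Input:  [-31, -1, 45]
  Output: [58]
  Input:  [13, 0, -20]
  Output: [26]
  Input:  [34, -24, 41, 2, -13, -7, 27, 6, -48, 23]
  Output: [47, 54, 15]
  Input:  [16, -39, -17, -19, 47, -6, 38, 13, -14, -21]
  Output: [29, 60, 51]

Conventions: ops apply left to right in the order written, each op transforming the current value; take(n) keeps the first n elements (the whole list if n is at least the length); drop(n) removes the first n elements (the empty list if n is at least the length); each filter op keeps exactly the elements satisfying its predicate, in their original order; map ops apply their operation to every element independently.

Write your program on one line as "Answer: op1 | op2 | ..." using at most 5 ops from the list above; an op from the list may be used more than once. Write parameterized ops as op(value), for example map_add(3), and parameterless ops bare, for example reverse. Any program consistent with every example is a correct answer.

map_add(4) | filter_gt(-6) | filter_gt(4) | take(3) | map_add(9)

Check, running the answer program on each example:
  [-31, -1, 45] -> [-27, 3, 49] -> [3, 49] -> [49] -> [49] -> [58]
  [13, 0, -20] -> [17, 4, -16] -> [17, 4] -> [17] -> [17] -> [26]
  [34, -24, 41, 2, -13, -7, 27, 6, -48, 23] -> [38, -20, 45, 6, -9, -3, 31, 10, -44, 27] -> [38, 45, 6, -3, 31, 10, 27] -> [38, 45, 6, 31, 10, 27] -> [38, 45, 6] -> [47, 54, 15]
  [16, -39, -17, -19, 47, -6, 38, 13, -14, -21] -> [20, -35, -13, -15, 51, -2, 42, 17, -10, -17] -> [20, 51, -2, 42, 17] -> [20, 51, 42, 17] -> [20, 51, 42] -> [29, 60, 51]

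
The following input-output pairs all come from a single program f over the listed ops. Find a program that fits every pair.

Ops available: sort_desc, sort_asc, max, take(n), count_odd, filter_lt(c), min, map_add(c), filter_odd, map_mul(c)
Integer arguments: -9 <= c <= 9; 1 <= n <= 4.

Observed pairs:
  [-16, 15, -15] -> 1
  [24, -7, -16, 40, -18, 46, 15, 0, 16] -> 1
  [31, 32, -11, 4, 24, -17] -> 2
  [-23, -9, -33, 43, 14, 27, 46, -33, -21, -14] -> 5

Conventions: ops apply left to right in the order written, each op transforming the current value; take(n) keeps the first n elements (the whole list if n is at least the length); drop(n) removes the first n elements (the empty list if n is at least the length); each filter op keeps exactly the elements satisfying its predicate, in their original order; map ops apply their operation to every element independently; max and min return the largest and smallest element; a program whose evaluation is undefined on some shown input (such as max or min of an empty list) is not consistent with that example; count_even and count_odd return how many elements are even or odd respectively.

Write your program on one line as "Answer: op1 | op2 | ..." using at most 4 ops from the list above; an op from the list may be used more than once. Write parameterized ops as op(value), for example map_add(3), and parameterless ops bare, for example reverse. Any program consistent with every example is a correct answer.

filter_lt(7) | filter_odd | sort_desc | count_odd

Check, running the answer program on each example:
  [-16, 15, -15] -> [-16, -15] -> [-15] -> [-15] -> 1
  [24, -7, -16, 40, -18, 46, 15, 0, 16] -> [-7, -16, -18, 0] -> [-7] -> [-7] -> 1
  [31, 32, -11, 4, 24, -17] -> [-11, 4, -17] -> [-11, -17] -> [-11, -17] -> 2
  [-23, -9, -33, 43, 14, 27, 46, -33, -21, -14] -> [-23, -9, -33, -33, -21, -14] -> [-23, -9, -33, -33, -21] -> [-9, -21, -23, -33, -33] -> 5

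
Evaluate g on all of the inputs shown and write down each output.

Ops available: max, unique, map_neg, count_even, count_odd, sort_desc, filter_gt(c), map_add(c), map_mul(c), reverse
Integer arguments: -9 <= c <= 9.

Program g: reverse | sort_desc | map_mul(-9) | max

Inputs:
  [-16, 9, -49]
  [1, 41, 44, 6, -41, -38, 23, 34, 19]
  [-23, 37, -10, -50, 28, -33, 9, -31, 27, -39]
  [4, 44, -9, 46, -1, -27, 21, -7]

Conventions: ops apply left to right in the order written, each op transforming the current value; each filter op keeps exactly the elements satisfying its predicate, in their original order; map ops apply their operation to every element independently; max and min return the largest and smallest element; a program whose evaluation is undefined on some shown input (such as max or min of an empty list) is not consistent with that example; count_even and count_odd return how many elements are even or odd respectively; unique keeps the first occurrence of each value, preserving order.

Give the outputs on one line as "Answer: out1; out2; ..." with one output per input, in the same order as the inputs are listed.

Execution, op by op:
  [-16, 9, -49] -> [-49, 9, -16] -> [9, -16, -49] -> [-81, 144, 441] -> 441
  [1, 41, 44, 6, -41, -38, 23, 34, 19] -> [19, 34, 23, -38, -41, 6, 44, 41, 1] -> [44, 41, 34, 23, 19, 6, 1, -38, -41] -> [-396, -369, -306, -207, -171, -54, -9, 342, 369] -> 369
  [-23, 37, -10, -50, 28, -33, 9, -31, 27, -39] -> [-39, 27, -31, 9, -33, 28, -50, -10, 37, -23] -> [37, 28, 27, 9, -10, -23, -31, -33, -39, -50] -> [-333, -252, -243, -81, 90, 207, 279, 297, 351, 450] -> 450
  [4, 44, -9, 46, -1, -27, 21, -7] -> [-7, 21, -27, -1, 46, -9, 44, 4] -> [46, 44, 21, 4, -1, -7, -9, -27] -> [-414, -396, -189, -36, 9, 63, 81, 243] -> 243

441; 369; 450; 243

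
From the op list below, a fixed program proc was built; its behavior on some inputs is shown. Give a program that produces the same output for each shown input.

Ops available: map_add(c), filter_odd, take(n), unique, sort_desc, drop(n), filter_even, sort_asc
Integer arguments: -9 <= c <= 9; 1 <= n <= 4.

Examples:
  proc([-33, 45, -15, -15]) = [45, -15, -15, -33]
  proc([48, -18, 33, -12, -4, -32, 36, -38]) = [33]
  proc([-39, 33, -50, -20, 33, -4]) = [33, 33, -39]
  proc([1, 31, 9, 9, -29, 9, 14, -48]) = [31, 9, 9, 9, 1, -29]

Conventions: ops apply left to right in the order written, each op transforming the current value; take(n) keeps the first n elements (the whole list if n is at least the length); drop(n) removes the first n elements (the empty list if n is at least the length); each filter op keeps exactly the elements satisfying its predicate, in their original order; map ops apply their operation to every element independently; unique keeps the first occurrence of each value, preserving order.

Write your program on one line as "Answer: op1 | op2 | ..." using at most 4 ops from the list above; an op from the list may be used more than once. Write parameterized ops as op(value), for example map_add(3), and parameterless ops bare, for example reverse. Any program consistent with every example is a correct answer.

sort_asc | sort_desc | filter_odd

Check, running the answer program on each example:
  [-33, 45, -15, -15] -> [-33, -15, -15, 45] -> [45, -15, -15, -33] -> [45, -15, -15, -33]
  [48, -18, 33, -12, -4, -32, 36, -38] -> [-38, -32, -18, -12, -4, 33, 36, 48] -> [48, 36, 33, -4, -12, -18, -32, -38] -> [33]
  [-39, 33, -50, -20, 33, -4] -> [-50, -39, -20, -4, 33, 33] -> [33, 33, -4, -20, -39, -50] -> [33, 33, -39]
  [1, 31, 9, 9, -29, 9, 14, -48] -> [-48, -29, 1, 9, 9, 9, 14, 31] -> [31, 14, 9, 9, 9, 1, -29, -48] -> [31, 9, 9, 9, 1, -29]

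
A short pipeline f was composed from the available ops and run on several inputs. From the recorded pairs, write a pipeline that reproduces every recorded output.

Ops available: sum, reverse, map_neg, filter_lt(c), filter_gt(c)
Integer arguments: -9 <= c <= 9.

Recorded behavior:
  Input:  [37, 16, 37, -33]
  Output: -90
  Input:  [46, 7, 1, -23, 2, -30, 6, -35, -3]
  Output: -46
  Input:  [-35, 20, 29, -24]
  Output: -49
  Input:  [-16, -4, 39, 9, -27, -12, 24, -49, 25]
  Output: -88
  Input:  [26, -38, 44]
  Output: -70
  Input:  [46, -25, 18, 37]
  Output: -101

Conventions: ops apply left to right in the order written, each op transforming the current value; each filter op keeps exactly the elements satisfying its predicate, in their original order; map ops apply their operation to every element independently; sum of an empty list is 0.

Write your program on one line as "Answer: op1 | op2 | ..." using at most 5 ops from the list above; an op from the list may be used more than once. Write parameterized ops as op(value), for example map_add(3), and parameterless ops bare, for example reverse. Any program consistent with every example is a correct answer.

reverse | filter_gt(9) | reverse | map_neg | sum

Check, running the answer program on each example:
  [37, 16, 37, -33] -> [-33, 37, 16, 37] -> [37, 16, 37] -> [37, 16, 37] -> [-37, -16, -37] -> -90
  [46, 7, 1, -23, 2, -30, 6, -35, -3] -> [-3, -35, 6, -30, 2, -23, 1, 7, 46] -> [46] -> [46] -> [-46] -> -46
  [-35, 20, 29, -24] -> [-24, 29, 20, -35] -> [29, 20] -> [20, 29] -> [-20, -29] -> -49
  [-16, -4, 39, 9, -27, -12, 24, -49, 25] -> [25, -49, 24, -12, -27, 9, 39, -4, -16] -> [25, 24, 39] -> [39, 24, 25] -> [-39, -24, -25] -> -88
  [26, -38, 44] -> [44, -38, 26] -> [44, 26] -> [26, 44] -> [-26, -44] -> -70
  [46, -25, 18, 37] -> [37, 18, -25, 46] -> [37, 18, 46] -> [46, 18, 37] -> [-46, -18, -37] -> -101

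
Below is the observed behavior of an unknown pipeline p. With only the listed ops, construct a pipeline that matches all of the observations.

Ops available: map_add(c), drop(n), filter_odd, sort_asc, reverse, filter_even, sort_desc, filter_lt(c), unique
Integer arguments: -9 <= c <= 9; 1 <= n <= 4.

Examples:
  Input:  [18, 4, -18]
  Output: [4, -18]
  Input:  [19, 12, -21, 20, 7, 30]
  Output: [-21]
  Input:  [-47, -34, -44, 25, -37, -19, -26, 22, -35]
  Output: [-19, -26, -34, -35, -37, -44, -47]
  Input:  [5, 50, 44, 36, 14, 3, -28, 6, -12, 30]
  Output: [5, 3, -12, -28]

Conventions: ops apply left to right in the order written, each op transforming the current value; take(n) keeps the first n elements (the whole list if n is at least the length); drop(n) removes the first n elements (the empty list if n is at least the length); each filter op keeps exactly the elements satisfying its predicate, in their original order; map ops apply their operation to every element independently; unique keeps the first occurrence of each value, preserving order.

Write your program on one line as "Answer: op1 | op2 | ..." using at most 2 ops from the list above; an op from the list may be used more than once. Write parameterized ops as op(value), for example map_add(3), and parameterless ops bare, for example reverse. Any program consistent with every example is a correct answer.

sort_desc | filter_lt(6)

Check, running the answer program on each example:
  [18, 4, -18] -> [18, 4, -18] -> [4, -18]
  [19, 12, -21, 20, 7, 30] -> [30, 20, 19, 12, 7, -21] -> [-21]
  [-47, -34, -44, 25, -37, -19, -26, 22, -35] -> [25, 22, -19, -26, -34, -35, -37, -44, -47] -> [-19, -26, -34, -35, -37, -44, -47]
  [5, 50, 44, 36, 14, 3, -28, 6, -12, 30] -> [50, 44, 36, 30, 14, 6, 5, 3, -12, -28] -> [5, 3, -12, -28]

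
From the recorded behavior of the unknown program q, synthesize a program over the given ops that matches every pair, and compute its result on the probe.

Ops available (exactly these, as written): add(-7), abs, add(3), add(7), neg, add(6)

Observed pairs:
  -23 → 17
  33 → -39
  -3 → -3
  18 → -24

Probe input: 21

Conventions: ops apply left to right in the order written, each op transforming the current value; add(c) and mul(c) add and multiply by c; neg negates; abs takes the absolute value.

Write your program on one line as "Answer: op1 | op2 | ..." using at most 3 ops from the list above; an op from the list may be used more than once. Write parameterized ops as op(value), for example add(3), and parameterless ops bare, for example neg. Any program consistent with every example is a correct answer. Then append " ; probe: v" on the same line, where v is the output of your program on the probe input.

add(6) | neg ; probe: -27

Check, running the answer program on each example:
  -23 -> -17 -> 17
  33 -> 39 -> -39
  -3 -> 3 -> -3
  18 -> 24 -> -24
  probe: 21 -> 27 -> -27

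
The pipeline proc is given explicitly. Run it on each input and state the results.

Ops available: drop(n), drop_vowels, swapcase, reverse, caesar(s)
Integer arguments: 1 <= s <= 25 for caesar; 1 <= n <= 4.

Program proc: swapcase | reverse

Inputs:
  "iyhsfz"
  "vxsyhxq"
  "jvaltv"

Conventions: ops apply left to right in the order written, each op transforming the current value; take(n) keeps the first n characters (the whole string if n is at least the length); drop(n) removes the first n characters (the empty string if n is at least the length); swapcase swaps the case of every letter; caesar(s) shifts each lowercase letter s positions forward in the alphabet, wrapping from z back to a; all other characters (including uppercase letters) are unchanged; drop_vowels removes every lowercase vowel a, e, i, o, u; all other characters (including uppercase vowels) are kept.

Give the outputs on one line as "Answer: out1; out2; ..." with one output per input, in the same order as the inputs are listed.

Execution, op by op:
  "iyhsfz" -> "IYHSFZ" -> "ZFSHYI"
  "vxsyhxq" -> "VXSYHXQ" -> "QXHYSXV"
  "jvaltv" -> "JVALTV" -> "VTLAVJ"

"ZFSHYI"; "QXHYSXV"; "VTLAVJ"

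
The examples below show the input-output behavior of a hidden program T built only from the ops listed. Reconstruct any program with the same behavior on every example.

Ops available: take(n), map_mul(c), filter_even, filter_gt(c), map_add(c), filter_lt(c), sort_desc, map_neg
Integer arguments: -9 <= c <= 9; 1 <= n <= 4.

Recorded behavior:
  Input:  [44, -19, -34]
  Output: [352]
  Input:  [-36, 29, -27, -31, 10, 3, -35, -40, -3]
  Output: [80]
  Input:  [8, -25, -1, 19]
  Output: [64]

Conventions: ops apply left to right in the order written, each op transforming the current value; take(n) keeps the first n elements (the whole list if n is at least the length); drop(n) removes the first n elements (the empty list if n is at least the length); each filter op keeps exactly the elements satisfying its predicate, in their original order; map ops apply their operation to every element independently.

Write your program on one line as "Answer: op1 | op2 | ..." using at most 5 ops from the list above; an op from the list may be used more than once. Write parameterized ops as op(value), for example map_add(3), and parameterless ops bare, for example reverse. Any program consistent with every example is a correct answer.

map_neg | filter_even | filter_lt(6) | map_mul(-8)

Check, running the answer program on each example:
  [44, -19, -34] -> [-44, 19, 34] -> [-44, 34] -> [-44] -> [352]
  [-36, 29, -27, -31, 10, 3, -35, -40, -3] -> [36, -29, 27, 31, -10, -3, 35, 40, 3] -> [36, -10, 40] -> [-10] -> [80]
  [8, -25, -1, 19] -> [-8, 25, 1, -19] -> [-8] -> [-8] -> [64]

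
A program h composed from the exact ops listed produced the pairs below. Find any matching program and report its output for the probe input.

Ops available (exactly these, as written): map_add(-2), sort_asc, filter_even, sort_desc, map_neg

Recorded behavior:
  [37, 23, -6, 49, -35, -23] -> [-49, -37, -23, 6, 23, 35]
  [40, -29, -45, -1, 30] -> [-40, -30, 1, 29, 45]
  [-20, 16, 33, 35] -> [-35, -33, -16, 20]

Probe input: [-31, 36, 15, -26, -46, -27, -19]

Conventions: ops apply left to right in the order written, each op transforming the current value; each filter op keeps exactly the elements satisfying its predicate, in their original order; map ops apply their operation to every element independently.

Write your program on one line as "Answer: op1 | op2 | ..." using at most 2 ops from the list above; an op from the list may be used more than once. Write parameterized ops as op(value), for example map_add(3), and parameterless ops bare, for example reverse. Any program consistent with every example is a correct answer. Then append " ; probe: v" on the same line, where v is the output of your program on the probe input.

map_neg | sort_asc ; probe: [-36, -15, 19, 26, 27, 31, 46]

Check, running the answer program on each example:
  [37, 23, -6, 49, -35, -23] -> [-37, -23, 6, -49, 35, 23] -> [-49, -37, -23, 6, 23, 35]
  [40, -29, -45, -1, 30] -> [-40, 29, 45, 1, -30] -> [-40, -30, 1, 29, 45]
  [-20, 16, 33, 35] -> [20, -16, -33, -35] -> [-35, -33, -16, 20]
  probe: [-31, 36, 15, -26, -46, -27, -19] -> [31, -36, -15, 26, 46, 27, 19] -> [-36, -15, 19, 26, 27, 31, 46]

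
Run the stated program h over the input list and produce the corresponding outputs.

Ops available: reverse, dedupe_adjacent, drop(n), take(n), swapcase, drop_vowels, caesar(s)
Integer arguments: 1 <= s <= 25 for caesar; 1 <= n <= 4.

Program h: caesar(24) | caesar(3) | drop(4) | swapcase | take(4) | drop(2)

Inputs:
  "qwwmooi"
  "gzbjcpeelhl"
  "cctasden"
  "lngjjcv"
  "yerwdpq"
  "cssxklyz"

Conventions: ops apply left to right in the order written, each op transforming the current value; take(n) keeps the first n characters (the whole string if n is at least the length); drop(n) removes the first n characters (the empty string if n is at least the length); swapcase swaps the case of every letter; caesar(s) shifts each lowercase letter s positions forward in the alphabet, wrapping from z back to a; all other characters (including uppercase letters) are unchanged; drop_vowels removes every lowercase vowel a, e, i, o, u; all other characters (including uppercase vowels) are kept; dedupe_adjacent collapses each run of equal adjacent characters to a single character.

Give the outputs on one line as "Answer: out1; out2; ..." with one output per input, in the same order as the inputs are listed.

Execution, op by op:
  "qwwmooi" -> "ouukmmg" -> "rxxnppj" -> "ppj" -> "PPJ" -> "PPJ" -> "J"
  "gzbjcpeelhl" -> "exzhanccjfj" -> "hackdqffmim" -> "dqffmim" -> "DQFFMIM" -> "DQFF" -> "FF"
  "cctasden" -> "aaryqbcl" -> "ddubtefo" -> "tefo" -> "TEFO" -> "TEFO" -> "FO"
  "lngjjcv" -> "jlehhat" -> "mohkkdw" -> "kdw" -> "KDW" -> "KDW" -> "W"
  "yerwdpq" -> "wcpubno" -> "zfsxeqr" -> "eqr" -> "EQR" -> "EQR" -> "R"
  "cssxklyz" -> "aqqvijwx" -> "dttylmza" -> "lmza" -> "LMZA" -> "LMZA" -> "ZA"

"J"; "FF"; "FO"; "W"; "R"; "ZA"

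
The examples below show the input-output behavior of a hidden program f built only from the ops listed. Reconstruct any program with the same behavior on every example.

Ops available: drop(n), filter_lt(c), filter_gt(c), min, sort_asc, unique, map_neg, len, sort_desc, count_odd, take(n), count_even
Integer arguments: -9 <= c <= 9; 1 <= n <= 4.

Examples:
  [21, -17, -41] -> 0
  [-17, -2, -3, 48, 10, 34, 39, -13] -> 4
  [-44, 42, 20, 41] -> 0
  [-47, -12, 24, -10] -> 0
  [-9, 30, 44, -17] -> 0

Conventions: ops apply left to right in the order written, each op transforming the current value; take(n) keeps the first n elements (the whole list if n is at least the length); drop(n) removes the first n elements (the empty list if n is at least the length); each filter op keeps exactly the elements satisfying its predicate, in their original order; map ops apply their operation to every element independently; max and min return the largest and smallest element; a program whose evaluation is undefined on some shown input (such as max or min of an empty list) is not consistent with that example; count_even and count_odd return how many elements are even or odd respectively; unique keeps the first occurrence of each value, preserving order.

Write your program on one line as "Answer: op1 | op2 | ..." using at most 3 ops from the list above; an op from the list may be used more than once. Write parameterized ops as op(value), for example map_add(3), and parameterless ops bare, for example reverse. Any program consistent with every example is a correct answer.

drop(4) | len

Check, running the answer program on each example:
  [21, -17, -41] -> [] -> 0
  [-17, -2, -3, 48, 10, 34, 39, -13] -> [10, 34, 39, -13] -> 4
  [-44, 42, 20, 41] -> [] -> 0
  [-47, -12, 24, -10] -> [] -> 0
  [-9, 30, 44, -17] -> [] -> 0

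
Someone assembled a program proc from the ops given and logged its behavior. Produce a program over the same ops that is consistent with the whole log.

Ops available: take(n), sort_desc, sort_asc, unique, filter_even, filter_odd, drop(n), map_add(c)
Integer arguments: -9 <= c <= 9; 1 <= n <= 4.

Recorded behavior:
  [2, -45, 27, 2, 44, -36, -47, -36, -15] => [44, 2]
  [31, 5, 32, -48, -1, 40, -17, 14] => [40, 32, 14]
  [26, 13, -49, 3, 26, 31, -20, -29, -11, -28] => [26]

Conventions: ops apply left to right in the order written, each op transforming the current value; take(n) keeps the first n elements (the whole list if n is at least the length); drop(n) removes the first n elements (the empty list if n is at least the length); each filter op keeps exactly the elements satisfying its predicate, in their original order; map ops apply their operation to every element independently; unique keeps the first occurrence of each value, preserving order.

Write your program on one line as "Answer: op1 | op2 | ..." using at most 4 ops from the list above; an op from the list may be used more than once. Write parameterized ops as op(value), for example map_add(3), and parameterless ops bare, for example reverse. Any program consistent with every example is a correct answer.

sort_desc | take(4) | unique | filter_even

Check, running the answer program on each example:
  [2, -45, 27, 2, 44, -36, -47, -36, -15] -> [44, 27, 2, 2, -15, -36, -36, -45, -47] -> [44, 27, 2, 2] -> [44, 27, 2] -> [44, 2]
  [31, 5, 32, -48, -1, 40, -17, 14] -> [40, 32, 31, 14, 5, -1, -17, -48] -> [40, 32, 31, 14] -> [40, 32, 31, 14] -> [40, 32, 14]
  [26, 13, -49, 3, 26, 31, -20, -29, -11, -28] -> [31, 26, 26, 13, 3, -11, -20, -28, -29, -49] -> [31, 26, 26, 13] -> [31, 26, 13] -> [26]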